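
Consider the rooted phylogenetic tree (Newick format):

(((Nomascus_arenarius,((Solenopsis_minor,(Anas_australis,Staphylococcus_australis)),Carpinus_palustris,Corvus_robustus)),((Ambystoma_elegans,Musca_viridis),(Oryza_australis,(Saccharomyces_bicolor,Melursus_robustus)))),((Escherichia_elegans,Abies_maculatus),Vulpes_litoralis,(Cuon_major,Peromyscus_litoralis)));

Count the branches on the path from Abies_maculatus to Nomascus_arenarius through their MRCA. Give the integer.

6

The MRCA of Abies_maculatus and Nomascus_arenarius is the root of the tree.
From Abies_maculatus up to that node: 3 branches. From Nomascus_arenarius up to the same node: 3 branches. Total: 3 + 3 = 6.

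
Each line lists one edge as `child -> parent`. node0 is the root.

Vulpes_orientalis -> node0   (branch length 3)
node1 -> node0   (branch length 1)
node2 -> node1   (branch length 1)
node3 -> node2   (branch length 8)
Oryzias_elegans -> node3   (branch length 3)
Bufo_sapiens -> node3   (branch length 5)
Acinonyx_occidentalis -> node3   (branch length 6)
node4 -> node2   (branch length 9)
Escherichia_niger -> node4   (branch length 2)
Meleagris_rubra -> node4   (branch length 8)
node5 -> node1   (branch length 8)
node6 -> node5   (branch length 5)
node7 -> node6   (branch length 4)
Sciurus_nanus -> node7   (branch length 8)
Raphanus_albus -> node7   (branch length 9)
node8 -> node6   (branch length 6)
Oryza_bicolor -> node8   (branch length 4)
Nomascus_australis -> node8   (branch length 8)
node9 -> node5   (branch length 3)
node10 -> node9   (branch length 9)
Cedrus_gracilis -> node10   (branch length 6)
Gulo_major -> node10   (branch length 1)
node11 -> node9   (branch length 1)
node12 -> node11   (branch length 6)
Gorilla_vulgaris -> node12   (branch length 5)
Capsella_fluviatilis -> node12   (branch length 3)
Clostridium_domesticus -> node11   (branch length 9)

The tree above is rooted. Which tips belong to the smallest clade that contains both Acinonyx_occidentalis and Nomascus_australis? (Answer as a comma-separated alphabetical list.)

Tracing Acinonyx_occidentalis: it sits inside (Oryzias_elegans,Bufo_sapiens,Acinonyx_occidentalis).
Tracing Nomascus_australis: it sits inside (Oryza_bicolor,Nomascus_australis).
The smallest clade enclosing both is (((Oryzias_elegans,Bufo_sapiens,Acinonyx_occidentalis),(Escherichia_niger,Meleagris_rubra)),(((Sciurus_nanus,Raphanus_albus),(Oryza_bicolor,Nomascus_australis)),((Cedrus_gracilis,Gulo_major),((Gorilla_vulgaris,Capsella_fluviatilis),Clostridium_domesticus)))); the answer is its 14 terminal taxa in alphabetical order.

Acinonyx_occidentalis, Bufo_sapiens, Capsella_fluviatilis, Cedrus_gracilis, Clostridium_domesticus, Escherichia_niger, Gorilla_vulgaris, Gulo_major, Meleagris_rubra, Nomascus_australis, Oryza_bicolor, Oryzias_elegans, Raphanus_albus, Sciurus_nanus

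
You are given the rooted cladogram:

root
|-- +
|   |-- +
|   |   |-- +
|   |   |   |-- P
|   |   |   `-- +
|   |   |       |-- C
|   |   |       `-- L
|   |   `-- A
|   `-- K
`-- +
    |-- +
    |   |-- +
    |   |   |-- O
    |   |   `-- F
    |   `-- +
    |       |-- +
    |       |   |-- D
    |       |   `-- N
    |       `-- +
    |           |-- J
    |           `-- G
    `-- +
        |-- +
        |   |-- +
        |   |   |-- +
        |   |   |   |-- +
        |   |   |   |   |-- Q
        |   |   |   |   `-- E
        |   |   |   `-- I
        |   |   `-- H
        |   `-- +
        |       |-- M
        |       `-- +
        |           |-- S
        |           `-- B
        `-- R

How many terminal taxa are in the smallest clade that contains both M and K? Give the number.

The MRCA of M and K is the root, so the clade is the entire tree.
That clade contains 19 terminal taxa: A, B, C, D, E, F, G, H, I, J, K, L, M, N, O, P, Q, R, S.

19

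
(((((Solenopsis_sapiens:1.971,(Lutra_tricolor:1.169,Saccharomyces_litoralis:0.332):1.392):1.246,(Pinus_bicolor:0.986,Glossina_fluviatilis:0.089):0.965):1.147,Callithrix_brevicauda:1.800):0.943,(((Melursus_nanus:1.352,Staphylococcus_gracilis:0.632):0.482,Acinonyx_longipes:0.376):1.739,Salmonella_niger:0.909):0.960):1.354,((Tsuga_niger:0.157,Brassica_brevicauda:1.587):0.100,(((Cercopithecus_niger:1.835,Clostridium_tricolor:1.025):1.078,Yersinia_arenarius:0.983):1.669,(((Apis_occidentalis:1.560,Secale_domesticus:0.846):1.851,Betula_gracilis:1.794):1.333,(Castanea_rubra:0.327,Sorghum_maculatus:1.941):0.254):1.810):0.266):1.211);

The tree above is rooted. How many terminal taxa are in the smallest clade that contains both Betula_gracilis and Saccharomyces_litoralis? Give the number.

The MRCA of Betula_gracilis and Saccharomyces_litoralis is the root, so the clade is the entire tree.
That clade contains 20 terminal taxa: Acinonyx_longipes, Apis_occidentalis, Betula_gracilis, Brassica_brevicauda, Callithrix_brevicauda, Castanea_rubra, Cercopithecus_niger, Clostridium_tricolor, Glossina_fluviatilis, Lutra_tricolor, Melursus_nanus, Pinus_bicolor, Saccharomyces_litoralis, Salmonella_niger, Secale_domesticus, Solenopsis_sapiens, Sorghum_maculatus, Staphylococcus_gracilis, Tsuga_niger, Yersinia_arenarius.

20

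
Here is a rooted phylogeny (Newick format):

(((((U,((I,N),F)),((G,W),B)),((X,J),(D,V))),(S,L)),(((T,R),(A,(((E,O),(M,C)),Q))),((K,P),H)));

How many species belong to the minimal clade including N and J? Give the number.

11

The MRCA of N and J is the node subtending (((U,((I,N),F)),((G,W),B)),((X,J),(D,V))).
That clade contains 11 terminal taxa: B, D, F, G, I, J, N, U, V, W, X.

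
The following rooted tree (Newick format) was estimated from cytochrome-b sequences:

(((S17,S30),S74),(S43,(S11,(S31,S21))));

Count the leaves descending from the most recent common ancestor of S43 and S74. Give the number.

7

The MRCA of S43 and S74 is the root, so the clade is the entire tree.
That clade contains 7 terminal taxa: S11, S17, S21, S30, S31, S43, S74.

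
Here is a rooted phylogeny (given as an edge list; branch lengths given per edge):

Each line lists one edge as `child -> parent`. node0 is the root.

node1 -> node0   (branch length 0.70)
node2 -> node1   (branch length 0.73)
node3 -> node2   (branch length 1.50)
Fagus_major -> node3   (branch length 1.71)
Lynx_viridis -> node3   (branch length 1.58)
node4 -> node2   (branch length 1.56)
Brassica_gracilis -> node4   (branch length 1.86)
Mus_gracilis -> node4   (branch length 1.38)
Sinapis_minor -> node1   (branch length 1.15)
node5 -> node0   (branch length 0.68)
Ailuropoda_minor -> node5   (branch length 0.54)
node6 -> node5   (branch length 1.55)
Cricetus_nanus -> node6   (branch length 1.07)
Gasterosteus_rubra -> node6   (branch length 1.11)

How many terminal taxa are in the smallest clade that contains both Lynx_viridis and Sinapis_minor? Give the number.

The MRCA of Lynx_viridis and Sinapis_minor is the node subtending (((Fagus_major,Lynx_viridis),(Brassica_gracilis,Mus_gracilis)),Sinapis_minor).
That clade contains 5 terminal taxa: Brassica_gracilis, Fagus_major, Lynx_viridis, Mus_gracilis, Sinapis_minor.

5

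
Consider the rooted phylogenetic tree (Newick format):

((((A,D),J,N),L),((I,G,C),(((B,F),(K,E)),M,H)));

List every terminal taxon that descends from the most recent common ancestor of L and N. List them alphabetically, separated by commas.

A, D, J, L, N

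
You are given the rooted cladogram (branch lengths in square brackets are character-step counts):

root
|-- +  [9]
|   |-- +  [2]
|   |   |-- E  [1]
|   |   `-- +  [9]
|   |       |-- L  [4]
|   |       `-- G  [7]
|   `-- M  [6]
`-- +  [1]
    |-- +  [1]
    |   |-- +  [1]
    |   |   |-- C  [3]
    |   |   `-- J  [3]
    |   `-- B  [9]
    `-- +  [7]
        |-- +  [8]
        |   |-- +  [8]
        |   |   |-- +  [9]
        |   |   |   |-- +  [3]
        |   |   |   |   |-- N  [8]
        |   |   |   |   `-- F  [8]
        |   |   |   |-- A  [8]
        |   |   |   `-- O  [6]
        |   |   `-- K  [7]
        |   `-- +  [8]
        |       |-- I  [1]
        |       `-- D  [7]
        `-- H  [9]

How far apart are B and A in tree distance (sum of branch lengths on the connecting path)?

50

The path runs B → … → MRCA → … → A; the MRCA is the node subtending (((C,J),B),(((((N,F),A,O),K),(I,D)),H)).
Branch lengths along that path: 9 + 1 + 7 + 8 + 8 + 9 + 8 = 50.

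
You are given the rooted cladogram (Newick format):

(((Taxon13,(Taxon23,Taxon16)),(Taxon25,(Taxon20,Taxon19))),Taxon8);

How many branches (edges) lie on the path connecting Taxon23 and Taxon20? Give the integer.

6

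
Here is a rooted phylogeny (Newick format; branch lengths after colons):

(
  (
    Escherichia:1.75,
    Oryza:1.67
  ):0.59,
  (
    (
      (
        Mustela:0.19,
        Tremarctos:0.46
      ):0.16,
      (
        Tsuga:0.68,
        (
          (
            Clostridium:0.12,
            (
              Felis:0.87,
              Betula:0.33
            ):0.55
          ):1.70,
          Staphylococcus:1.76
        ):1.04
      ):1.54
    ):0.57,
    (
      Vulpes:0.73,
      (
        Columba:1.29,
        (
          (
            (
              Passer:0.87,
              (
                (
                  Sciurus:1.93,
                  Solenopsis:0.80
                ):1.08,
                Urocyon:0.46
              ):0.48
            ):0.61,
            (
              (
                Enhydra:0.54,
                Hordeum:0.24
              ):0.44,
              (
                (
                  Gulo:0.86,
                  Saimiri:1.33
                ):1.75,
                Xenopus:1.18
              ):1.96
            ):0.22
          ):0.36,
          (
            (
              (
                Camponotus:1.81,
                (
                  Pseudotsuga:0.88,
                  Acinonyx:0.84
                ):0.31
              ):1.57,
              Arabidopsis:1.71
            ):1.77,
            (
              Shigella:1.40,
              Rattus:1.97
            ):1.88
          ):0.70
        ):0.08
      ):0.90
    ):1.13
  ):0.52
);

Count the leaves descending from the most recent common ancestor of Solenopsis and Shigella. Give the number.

The MRCA of Solenopsis and Shigella is the node subtending (((Passer,((Sciurus,Solenopsis),Urocyon)),((Enhydra,Hordeum),((Gulo,Saimiri),Xenopus))),(((Camponotus,(Pseudotsuga,Acinonyx)),Arabidopsis),(Shigella,Rattus))).
That clade contains 15 terminal taxa: Acinonyx, Arabidopsis, Camponotus, Enhydra, Gulo, Hordeum, Passer, Pseudotsuga, Rattus, Saimiri, Sciurus, Shigella, Solenopsis, Urocyon, Xenopus.

15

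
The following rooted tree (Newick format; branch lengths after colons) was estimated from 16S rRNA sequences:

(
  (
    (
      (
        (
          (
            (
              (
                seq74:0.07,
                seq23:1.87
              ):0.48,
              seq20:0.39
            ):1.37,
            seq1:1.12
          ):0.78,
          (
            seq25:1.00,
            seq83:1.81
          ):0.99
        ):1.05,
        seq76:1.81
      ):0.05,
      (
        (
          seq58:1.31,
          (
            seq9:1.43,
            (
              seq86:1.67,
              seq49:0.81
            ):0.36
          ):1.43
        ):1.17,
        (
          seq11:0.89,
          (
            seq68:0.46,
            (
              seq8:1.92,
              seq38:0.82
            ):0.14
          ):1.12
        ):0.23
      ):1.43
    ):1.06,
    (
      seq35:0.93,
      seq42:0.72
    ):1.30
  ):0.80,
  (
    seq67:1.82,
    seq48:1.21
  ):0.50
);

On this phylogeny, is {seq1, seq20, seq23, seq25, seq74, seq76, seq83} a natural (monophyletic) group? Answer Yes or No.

The most recent common ancestor of these taxa subtends (((((seq74,seq23),seq20),seq1),(seq25,seq83)),seq76).
That clade has exactly 7 tips — every listed taxon and nothing else — so the group is monophyletic.

Yes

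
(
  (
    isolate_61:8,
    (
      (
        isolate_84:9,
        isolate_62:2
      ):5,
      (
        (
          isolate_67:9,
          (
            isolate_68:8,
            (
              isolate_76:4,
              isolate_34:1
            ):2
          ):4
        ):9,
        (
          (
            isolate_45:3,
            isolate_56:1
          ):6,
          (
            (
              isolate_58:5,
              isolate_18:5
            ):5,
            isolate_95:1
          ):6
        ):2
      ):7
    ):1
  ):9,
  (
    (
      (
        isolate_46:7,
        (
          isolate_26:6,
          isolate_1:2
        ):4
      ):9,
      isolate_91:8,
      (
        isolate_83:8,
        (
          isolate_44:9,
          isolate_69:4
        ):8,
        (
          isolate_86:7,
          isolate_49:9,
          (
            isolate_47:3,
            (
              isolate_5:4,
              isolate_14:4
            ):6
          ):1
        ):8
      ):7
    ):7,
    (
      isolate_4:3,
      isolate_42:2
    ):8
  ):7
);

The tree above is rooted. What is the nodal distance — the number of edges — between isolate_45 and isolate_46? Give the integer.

The MRCA of isolate_45 and isolate_46 is the root of the tree.
From isolate_45 up to that node: 6 branches. From isolate_46 up to the same node: 4 branches. Total: 6 + 4 = 10.

10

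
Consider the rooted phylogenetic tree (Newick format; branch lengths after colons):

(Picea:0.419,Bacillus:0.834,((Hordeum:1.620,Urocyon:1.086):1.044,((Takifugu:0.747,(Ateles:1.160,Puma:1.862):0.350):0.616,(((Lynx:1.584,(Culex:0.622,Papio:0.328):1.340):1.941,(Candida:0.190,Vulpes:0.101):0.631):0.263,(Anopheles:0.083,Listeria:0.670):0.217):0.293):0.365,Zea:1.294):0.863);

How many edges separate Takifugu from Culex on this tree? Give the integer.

The MRCA of Takifugu and Culex is the node subtending ((Takifugu,(Ateles,Puma)),(((Lynx,(Culex,Papio)),(Candida,Vulpes)),(Anopheles,Listeria))).
From Takifugu up to that node: 2 branches. From Culex up to the same node: 5 branches. Total: 2 + 5 = 7.

7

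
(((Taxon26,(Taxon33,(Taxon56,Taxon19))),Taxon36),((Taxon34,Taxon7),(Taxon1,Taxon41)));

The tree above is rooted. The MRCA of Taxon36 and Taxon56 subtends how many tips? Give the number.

5

The MRCA of Taxon36 and Taxon56 is the node subtending ((Taxon26,(Taxon33,(Taxon56,Taxon19))),Taxon36).
That clade contains 5 terminal taxa: Taxon19, Taxon26, Taxon33, Taxon36, Taxon56.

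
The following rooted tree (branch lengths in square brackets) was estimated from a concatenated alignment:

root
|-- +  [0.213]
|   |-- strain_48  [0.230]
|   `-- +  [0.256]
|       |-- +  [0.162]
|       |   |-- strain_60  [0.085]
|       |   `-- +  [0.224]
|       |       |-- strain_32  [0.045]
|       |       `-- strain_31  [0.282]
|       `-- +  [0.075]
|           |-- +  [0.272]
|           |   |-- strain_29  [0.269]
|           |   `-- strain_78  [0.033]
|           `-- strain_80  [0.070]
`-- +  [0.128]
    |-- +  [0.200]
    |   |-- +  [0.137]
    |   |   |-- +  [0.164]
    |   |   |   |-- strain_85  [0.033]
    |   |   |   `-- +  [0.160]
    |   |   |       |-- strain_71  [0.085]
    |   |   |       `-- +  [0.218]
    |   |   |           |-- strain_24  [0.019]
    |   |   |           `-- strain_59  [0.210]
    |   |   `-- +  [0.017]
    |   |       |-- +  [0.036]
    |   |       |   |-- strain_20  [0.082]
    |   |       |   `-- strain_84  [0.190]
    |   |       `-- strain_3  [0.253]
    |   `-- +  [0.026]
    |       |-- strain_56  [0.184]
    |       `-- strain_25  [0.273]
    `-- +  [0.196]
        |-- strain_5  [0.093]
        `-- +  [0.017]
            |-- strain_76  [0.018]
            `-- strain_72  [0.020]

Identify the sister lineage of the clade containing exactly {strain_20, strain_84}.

strain_3

The clade containing exactly {strain_20, strain_84} attaches to the tree at the node subtending ((strain_20,strain_84),strain_3).
The other lineage descending from that same node — the sister group — is the single tip strain_3.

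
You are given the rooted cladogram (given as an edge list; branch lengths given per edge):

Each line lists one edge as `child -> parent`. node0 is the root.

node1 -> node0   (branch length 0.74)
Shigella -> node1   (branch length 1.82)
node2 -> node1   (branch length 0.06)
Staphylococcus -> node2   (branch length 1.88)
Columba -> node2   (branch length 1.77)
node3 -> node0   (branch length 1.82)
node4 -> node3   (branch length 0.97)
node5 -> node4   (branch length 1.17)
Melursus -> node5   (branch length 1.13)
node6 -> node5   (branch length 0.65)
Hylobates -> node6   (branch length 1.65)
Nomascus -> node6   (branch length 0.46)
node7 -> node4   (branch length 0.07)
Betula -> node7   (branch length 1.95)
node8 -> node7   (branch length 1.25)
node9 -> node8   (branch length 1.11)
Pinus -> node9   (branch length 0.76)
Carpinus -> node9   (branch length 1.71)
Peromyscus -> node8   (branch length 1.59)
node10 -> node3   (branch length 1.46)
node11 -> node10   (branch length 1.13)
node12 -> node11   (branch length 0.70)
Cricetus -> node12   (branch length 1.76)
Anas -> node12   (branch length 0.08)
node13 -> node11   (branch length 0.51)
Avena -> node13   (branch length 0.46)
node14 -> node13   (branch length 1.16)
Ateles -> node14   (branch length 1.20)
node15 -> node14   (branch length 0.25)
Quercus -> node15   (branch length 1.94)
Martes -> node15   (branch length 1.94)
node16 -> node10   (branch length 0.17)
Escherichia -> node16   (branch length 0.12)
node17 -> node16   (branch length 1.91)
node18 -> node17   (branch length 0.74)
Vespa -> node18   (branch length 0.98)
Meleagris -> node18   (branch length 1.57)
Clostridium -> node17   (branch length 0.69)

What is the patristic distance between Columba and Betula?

7.38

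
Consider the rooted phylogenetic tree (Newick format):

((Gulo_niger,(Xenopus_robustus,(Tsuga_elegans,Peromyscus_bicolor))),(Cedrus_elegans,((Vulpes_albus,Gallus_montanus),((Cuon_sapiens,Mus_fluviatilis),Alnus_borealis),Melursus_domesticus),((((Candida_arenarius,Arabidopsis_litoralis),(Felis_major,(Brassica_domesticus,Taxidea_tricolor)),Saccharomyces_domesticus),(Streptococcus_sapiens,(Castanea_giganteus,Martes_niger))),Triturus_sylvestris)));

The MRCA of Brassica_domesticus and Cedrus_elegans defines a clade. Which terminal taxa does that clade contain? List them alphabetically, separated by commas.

Tracing Brassica_domesticus: it sits inside (Brassica_domesticus,Taxidea_tricolor).
Tracing Cedrus_elegans: it sits inside (Cedrus_elegans,((Vulpes_albus,Gallus_montanus),((Cuon_sapiens,Mus_fluviatilis),Alnus_borealis),Melursus_domesticus),((((Candida_arenarius,Arabidopsis_litoralis),(Felis_major,(Brassica_domesticus,Taxidea_tricolor)),Saccharomyces_domesticus),(Streptococcus_sapiens,(Castanea_giganteus,Martes_niger))),Triturus_sylvestris)).
The smallest clade enclosing both is (Cedrus_elegans,((Vulpes_albus,Gallus_montanus),((Cuon_sapiens,Mus_fluviatilis),Alnus_borealis),Melursus_domesticus),((((Candida_arenarius,Arabidopsis_litoralis),(Felis_major,(Brassica_domesticus,Taxidea_tricolor)),Saccharomyces_domesticus),(Streptococcus_sapiens,(Castanea_giganteus,Martes_niger))),Triturus_sylvestris)); the answer is its 17 terminal taxa in alphabetical order.

Alnus_borealis, Arabidopsis_litoralis, Brassica_domesticus, Candida_arenarius, Castanea_giganteus, Cedrus_elegans, Cuon_sapiens, Felis_major, Gallus_montanus, Martes_niger, Melursus_domesticus, Mus_fluviatilis, Saccharomyces_domesticus, Streptococcus_sapiens, Taxidea_tricolor, Triturus_sylvestris, Vulpes_albus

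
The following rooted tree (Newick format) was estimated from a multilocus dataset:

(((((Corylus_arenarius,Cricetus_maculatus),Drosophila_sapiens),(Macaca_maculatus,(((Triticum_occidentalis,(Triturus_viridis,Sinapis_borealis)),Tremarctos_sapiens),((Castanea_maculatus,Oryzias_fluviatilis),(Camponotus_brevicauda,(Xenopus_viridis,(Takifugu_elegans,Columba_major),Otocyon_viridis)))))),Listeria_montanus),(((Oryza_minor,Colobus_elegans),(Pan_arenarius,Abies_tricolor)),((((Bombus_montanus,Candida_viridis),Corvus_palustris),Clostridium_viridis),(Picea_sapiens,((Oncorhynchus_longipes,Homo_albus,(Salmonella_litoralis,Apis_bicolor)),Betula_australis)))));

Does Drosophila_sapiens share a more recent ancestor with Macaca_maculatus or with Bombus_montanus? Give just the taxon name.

The MRCA of Drosophila_sapiens and Macaca_maculatus subtends (((Corylus_arenarius,Cricetus_maculatus),Drosophila_sapiens),(Macaca_maculatus,(((Triticum_occidentalis,(Triturus_viridis,Sinapis_borealis)),Tremarctos_sapiens),((Castanea_maculatus,Oryzias_fluviatilis),(Camponotus_brevicauda,(Xenopus_viridis,(Takifugu_elegans,Columba_major),Otocyon_viridis)))))) (15 taxa).
The MRCA of Drosophila_sapiens and Bombus_montanus is the root, subtending the entire tree (30 taxa).
The first is nested inside the second, so Drosophila_sapiens shares a more recent common ancestor with Macaca_maculatus.

Macaca_maculatus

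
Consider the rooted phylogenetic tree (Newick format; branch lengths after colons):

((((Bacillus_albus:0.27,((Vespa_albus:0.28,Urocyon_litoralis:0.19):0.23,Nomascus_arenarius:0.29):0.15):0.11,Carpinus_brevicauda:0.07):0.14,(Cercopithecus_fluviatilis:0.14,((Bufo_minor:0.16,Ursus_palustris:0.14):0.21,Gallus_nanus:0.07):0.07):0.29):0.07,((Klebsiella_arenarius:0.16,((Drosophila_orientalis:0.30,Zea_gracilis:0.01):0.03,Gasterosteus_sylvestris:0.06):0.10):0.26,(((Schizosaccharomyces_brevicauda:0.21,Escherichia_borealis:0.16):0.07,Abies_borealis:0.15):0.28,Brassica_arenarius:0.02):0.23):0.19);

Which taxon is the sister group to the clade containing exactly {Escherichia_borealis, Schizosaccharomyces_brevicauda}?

The clade containing exactly {Escherichia_borealis, Schizosaccharomyces_brevicauda} attaches to the tree at the node subtending ((Schizosaccharomyces_brevicauda,Escherichia_borealis),Abies_borealis).
The other lineage descending from that same node — the sister group — is the single tip Abies_borealis.

Abies_borealis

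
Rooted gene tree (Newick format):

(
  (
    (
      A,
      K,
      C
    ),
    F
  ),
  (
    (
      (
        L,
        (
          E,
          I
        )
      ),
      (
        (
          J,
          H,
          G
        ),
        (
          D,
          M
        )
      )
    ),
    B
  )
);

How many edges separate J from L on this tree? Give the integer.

5

The MRCA of J and L is the node subtending ((L,(E,I)),((J,H,G),(D,M))).
From J up to that node: 3 branches. From L up to the same node: 2 branches. Total: 3 + 2 = 5.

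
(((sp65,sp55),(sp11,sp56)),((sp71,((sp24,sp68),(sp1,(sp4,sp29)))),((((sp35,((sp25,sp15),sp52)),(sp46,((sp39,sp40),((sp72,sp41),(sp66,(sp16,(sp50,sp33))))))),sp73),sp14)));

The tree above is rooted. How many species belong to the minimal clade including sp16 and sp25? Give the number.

13

The MRCA of sp16 and sp25 is the node subtending ((sp35,((sp25,sp15),sp52)),(sp46,((sp39,sp40),((sp72,sp41),(sp66,(sp16,(sp50,sp33))))))).
That clade contains 13 terminal taxa: sp15, sp16, sp25, sp33, sp35, sp39, sp40, sp41, sp46, sp50, sp52, sp66, sp72.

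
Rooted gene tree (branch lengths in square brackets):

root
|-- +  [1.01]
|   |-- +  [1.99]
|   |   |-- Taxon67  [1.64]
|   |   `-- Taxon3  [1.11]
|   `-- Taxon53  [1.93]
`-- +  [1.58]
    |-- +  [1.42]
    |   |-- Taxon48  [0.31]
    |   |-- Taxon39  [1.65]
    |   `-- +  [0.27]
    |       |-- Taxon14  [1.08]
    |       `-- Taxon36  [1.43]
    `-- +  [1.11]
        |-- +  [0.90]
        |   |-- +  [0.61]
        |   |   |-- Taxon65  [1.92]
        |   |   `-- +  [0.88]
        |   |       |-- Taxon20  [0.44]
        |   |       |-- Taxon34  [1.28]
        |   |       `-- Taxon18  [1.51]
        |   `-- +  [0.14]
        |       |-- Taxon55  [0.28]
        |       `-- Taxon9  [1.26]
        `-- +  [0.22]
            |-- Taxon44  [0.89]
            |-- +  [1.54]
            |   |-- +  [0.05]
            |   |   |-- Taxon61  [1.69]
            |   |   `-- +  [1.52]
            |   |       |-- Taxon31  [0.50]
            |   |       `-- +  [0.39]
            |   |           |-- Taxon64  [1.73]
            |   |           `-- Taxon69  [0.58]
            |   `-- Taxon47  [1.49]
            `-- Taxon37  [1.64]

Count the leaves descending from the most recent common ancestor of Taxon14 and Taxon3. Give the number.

The MRCA of Taxon14 and Taxon3 is the root, so the clade is the entire tree.
That clade contains 20 terminal taxa: Taxon14, Taxon18, Taxon20, Taxon3, Taxon31, Taxon34, Taxon36, Taxon37, Taxon39, Taxon44, Taxon47, Taxon48, Taxon53, Taxon55, Taxon61, Taxon64, Taxon65, Taxon67, Taxon69, Taxon9.

20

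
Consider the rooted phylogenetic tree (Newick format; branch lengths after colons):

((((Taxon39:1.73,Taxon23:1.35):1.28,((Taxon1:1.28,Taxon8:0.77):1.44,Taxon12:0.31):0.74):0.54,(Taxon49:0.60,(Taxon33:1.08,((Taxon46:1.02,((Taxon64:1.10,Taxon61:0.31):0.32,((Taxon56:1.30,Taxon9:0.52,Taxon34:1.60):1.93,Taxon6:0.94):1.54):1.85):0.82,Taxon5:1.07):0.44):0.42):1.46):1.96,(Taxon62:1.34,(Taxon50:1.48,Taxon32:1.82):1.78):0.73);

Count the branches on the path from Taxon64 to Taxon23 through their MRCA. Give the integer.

10

The MRCA of Taxon64 and Taxon23 is the node subtending (((Taxon39,Taxon23),((Taxon1,Taxon8),Taxon12)),(Taxon49,(Taxon33,((Taxon46,((Taxon64,Taxon61),((Taxon56,Taxon9,Taxon34),Taxon6))),Taxon5)))).
From Taxon64 up to that node: 7 branches. From Taxon23 up to the same node: 3 branches. Total: 7 + 3 = 10.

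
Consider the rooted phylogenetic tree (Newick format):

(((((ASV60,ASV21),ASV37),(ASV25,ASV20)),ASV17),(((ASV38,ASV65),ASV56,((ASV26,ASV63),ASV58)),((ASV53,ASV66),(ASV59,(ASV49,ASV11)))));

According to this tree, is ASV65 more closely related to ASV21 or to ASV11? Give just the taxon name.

ASV11

The MRCA of ASV65 and ASV11 subtends (((ASV38,ASV65),ASV56,((ASV26,ASV63),ASV58)),((ASV53,ASV66),(ASV59,(ASV49,ASV11)))) (11 taxa).
The MRCA of ASV65 and ASV21 is the root, subtending the entire tree (17 taxa).
The first is nested inside the second, so ASV65 shares a more recent common ancestor with ASV11.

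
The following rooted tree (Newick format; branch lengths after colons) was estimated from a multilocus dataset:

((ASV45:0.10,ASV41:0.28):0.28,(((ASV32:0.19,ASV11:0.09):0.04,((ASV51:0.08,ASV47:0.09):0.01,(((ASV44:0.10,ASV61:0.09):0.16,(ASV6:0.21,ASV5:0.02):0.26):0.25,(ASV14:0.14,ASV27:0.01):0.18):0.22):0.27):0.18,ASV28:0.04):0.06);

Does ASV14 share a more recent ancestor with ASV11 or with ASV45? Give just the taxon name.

ASV11

The MRCA of ASV14 and ASV11 subtends ((ASV32,ASV11),((ASV51,ASV47),(((ASV44,ASV61),(ASV6,ASV5)),(ASV14,ASV27)))) (10 taxa).
The MRCA of ASV14 and ASV45 is the root, subtending the entire tree (13 taxa).
The first is nested inside the second, so ASV14 shares a more recent common ancestor with ASV11.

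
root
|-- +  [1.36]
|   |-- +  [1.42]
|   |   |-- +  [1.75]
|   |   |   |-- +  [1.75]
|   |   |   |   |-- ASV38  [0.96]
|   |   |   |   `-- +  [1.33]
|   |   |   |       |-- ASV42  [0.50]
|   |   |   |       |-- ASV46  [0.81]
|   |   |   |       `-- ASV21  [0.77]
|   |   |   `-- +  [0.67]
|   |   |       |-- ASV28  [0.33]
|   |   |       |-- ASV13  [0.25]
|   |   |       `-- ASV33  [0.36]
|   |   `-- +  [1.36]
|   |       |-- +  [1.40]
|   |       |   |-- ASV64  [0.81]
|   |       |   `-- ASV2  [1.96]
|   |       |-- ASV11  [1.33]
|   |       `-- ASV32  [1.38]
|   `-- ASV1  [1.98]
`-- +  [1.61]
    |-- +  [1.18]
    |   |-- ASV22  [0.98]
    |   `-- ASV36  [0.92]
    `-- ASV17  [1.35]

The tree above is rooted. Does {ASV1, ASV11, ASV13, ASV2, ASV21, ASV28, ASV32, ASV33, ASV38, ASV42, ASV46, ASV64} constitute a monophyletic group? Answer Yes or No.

Yes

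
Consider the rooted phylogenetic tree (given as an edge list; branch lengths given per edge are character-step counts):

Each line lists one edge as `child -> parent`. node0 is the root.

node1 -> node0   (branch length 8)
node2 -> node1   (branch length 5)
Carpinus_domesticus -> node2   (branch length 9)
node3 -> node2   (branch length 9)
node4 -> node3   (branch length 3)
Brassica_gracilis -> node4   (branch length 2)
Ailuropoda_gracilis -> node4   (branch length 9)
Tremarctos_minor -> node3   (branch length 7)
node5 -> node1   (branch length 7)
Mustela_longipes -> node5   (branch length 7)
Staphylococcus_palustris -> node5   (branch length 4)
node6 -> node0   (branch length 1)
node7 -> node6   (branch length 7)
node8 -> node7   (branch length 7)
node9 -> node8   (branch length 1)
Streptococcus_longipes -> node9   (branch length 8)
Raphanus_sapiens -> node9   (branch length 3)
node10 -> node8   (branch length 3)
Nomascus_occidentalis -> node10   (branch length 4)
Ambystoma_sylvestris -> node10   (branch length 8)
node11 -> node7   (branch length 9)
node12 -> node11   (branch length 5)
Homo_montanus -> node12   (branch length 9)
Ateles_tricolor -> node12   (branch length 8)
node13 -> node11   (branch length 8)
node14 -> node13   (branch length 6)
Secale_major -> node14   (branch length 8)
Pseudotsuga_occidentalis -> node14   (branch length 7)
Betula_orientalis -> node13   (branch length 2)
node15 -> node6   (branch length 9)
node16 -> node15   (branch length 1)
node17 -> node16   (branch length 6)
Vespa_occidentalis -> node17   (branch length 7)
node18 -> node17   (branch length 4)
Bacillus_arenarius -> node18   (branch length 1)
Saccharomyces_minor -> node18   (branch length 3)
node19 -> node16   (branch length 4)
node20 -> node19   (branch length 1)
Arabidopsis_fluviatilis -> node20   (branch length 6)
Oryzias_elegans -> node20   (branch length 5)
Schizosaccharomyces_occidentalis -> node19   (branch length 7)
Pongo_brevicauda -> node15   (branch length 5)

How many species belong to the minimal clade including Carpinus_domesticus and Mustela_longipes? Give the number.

The MRCA of Carpinus_domesticus and Mustela_longipes is the node subtending ((Carpinus_domesticus,((Brassica_gracilis,Ailuropoda_gracilis),Tremarctos_minor)),(Mustela_longipes,Staphylococcus_palustris)).
That clade contains 6 terminal taxa: Ailuropoda_gracilis, Brassica_gracilis, Carpinus_domesticus, Mustela_longipes, Staphylococcus_palustris, Tremarctos_minor.

6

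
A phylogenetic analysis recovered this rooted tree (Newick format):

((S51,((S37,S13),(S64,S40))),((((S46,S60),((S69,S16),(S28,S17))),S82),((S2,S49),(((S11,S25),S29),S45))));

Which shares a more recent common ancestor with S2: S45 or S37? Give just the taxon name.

The MRCA of S2 and S45 subtends ((S2,S49),(((S11,S25),S29),S45)) (6 taxa).
The MRCA of S2 and S37 is the root, subtending the entire tree (18 taxa).
The first is nested inside the second, so S2 shares a more recent common ancestor with S45.

S45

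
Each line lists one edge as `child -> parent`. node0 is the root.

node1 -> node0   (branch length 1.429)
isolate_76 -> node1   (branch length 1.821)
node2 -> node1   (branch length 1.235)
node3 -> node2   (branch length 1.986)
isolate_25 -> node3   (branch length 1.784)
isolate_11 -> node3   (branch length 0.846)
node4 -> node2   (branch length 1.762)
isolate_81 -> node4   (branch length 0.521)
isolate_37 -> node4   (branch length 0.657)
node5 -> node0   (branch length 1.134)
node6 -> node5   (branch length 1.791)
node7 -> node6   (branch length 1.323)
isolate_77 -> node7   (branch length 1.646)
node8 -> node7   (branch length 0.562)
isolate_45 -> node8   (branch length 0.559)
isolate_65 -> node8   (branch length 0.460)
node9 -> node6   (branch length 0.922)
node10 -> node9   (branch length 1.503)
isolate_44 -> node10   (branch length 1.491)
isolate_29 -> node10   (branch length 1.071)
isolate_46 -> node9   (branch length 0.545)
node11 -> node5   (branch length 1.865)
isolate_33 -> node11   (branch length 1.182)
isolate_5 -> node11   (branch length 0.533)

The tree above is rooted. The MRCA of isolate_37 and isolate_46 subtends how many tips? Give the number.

The MRCA of isolate_37 and isolate_46 is the root, so the clade is the entire tree.
That clade contains 13 terminal taxa: isolate_11, isolate_25, isolate_29, isolate_33, isolate_37, isolate_44, isolate_45, isolate_46, isolate_5, isolate_65, isolate_76, isolate_77, isolate_81.

13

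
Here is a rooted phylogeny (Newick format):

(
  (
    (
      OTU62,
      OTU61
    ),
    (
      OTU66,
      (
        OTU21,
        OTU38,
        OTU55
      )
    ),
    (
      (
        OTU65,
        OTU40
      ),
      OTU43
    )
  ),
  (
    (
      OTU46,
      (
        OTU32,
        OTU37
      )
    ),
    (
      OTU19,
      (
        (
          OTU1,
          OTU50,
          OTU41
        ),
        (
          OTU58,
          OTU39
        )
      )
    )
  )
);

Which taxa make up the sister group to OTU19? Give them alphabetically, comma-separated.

OTU19 attaches to the tree at the node subtending (OTU19,((OTU1,OTU50,OTU41),(OTU58,OTU39))).
The other lineage descending from that same node — the sister group — is ((OTU1,OTU50,OTU41),(OTU58,OTU39)); its 5 tips in alphabetical order are the answer.

OTU1, OTU39, OTU41, OTU50, OTU58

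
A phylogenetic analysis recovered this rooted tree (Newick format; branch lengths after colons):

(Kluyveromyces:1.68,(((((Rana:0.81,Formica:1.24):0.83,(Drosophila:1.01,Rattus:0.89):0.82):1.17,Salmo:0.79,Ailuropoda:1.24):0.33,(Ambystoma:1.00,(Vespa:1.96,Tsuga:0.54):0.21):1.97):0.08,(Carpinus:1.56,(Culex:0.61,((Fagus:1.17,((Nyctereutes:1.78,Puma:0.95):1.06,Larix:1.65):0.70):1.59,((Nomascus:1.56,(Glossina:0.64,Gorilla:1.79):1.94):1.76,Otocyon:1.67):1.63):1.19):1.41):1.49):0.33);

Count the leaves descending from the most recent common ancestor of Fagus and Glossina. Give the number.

8

The MRCA of Fagus and Glossina is the node subtending ((Fagus,((Nyctereutes,Puma),Larix)),((Nomascus,(Glossina,Gorilla)),Otocyon)).
That clade contains 8 terminal taxa: Fagus, Glossina, Gorilla, Larix, Nomascus, Nyctereutes, Otocyon, Puma.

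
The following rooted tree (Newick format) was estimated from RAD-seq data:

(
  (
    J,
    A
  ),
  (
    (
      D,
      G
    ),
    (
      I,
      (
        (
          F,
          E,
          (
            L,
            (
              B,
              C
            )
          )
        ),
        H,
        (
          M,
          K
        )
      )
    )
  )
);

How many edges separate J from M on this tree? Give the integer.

The MRCA of J and M is the root of the tree.
From J up to that node: 2 branches. From M up to the same node: 5 branches. Total: 2 + 5 = 7.

7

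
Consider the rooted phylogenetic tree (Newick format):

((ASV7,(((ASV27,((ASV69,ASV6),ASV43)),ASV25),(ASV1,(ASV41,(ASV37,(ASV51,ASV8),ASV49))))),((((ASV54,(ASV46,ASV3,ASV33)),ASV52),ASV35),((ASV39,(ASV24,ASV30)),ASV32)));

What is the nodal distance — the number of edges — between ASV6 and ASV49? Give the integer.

9

The MRCA of ASV6 and ASV49 is the node subtending (((ASV27,((ASV69,ASV6),ASV43)),ASV25),(ASV1,(ASV41,(ASV37,(ASV51,ASV8),ASV49)))).
From ASV6 up to that node: 5 branches. From ASV49 up to the same node: 4 branches. Total: 5 + 4 = 9.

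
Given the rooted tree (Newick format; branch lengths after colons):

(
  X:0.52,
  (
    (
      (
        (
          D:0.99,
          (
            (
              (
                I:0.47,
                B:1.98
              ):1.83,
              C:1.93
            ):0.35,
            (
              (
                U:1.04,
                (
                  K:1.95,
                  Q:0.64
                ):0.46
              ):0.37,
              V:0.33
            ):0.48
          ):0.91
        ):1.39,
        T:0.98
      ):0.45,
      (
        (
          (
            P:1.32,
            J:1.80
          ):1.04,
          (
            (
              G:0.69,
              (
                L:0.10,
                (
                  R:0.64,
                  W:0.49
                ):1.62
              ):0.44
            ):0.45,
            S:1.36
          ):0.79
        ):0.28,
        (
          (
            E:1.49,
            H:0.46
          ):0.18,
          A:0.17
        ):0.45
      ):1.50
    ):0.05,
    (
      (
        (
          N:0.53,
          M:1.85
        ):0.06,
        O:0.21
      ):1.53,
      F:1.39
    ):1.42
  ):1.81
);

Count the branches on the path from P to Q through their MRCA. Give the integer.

11

The MRCA of P and Q is the node subtending (((D,(((I,B),C),((U,(K,Q)),V))),T),(((P,J),((G,(L,(R,W))),S)),((E,H),A))).
From P up to that node: 4 branches. From Q up to the same node: 7 branches. Total: 4 + 7 = 11.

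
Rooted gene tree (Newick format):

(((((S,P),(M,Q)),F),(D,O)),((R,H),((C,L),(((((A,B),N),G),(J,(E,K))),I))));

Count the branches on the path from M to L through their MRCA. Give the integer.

The MRCA of M and L is the root of the tree.
From M up to that node: 5 branches. From L up to the same node: 4 branches. Total: 5 + 4 = 9.

9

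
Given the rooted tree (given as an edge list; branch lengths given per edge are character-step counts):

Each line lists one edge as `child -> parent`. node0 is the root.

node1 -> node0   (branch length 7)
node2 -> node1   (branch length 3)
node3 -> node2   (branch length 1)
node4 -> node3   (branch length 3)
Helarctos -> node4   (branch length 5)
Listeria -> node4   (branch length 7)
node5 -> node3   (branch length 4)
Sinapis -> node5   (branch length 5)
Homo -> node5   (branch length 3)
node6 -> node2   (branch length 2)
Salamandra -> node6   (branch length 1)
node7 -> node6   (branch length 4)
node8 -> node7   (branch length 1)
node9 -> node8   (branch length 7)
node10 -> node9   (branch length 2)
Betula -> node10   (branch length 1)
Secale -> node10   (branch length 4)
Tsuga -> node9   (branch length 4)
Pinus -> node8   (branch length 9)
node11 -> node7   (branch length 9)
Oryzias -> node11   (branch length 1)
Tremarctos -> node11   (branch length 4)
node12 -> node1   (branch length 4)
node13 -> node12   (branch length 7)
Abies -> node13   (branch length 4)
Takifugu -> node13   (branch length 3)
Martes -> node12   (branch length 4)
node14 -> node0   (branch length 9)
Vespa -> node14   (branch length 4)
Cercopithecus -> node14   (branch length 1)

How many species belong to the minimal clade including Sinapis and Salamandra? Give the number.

11

The MRCA of Sinapis and Salamandra is the node subtending (((Helarctos,Listeria),(Sinapis,Homo)),(Salamandra,((((Betula,Secale),Tsuga),Pinus),(Oryzias,Tremarctos)))).
That clade contains 11 terminal taxa: Betula, Helarctos, Homo, Listeria, Oryzias, Pinus, Salamandra, Secale, Sinapis, Tremarctos, Tsuga.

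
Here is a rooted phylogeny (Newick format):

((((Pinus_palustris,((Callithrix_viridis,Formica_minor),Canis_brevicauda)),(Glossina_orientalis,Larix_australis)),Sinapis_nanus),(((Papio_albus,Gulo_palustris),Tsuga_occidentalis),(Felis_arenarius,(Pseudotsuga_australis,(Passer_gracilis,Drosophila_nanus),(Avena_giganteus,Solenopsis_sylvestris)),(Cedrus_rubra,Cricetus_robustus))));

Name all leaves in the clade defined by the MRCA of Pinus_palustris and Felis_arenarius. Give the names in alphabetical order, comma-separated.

Avena_giganteus, Callithrix_viridis, Canis_brevicauda, Cedrus_rubra, Cricetus_robustus, Drosophila_nanus, Felis_arenarius, Formica_minor, Glossina_orientalis, Gulo_palustris, Larix_australis, Papio_albus, Passer_gracilis, Pinus_palustris, Pseudotsuga_australis, Sinapis_nanus, Solenopsis_sylvestris, Tsuga_occidentalis

Tracing Pinus_palustris: it sits inside (Pinus_palustris,((Callithrix_viridis,Formica_minor),Canis_brevicauda)).
Tracing Felis_arenarius: it sits inside (Felis_arenarius,(Pseudotsuga_australis,(Passer_gracilis,Drosophila_nanus),(Avena_giganteus,Solenopsis_sylvestris)),(Cedrus_rubra,Cricetus_robustus)).
The smallest clade enclosing both is the whole tree (their MRCA is the root), so the answer is all 18 tips in alphabetical order.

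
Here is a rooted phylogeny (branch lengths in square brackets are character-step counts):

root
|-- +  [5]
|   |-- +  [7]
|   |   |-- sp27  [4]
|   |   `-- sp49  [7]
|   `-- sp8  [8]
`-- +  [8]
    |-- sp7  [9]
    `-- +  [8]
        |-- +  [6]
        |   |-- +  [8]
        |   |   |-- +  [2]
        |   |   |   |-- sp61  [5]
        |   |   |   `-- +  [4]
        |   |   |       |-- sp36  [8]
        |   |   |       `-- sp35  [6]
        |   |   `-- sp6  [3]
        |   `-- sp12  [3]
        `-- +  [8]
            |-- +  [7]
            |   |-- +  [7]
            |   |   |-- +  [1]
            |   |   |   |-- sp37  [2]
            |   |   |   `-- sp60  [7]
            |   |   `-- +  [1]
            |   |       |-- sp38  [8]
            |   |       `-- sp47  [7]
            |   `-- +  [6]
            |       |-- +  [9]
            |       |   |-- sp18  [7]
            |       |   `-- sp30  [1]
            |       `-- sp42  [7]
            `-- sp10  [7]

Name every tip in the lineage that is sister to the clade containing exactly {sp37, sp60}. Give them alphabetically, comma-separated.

The clade containing exactly {sp37, sp60} attaches to the tree at the node subtending ((sp37,sp60),(sp38,sp47)).
The other lineage descending from that same node — the sister group — is (sp38,sp47); its 2 tips in alphabetical order are the answer.

sp38, sp47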